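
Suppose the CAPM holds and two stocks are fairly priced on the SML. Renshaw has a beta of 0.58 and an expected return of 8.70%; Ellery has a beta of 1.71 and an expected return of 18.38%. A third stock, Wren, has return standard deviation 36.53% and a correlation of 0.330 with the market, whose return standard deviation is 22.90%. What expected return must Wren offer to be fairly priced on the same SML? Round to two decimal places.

MRP = (18.38% − 8.70%) / (1.71 − 0.58) = 8.5664%
R_f = 8.70% − 0.58 × 8.5664% = 3.7315%
β_Wren = ρ·σ_i/σ_m = 0.330 × 36.53 / 22.90 = 0.5264
E(R_Wren) = R_f + β × MRP = 3.7315% + 0.5264 × 8.5664% = 8.24%

8.24%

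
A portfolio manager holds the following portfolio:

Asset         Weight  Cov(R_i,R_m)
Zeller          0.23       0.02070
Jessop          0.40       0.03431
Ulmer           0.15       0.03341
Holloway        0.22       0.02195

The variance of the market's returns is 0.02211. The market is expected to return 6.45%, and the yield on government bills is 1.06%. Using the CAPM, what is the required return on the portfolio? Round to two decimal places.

7.97%

β_Zeller = 0.02070 / 0.02211 = 0.9362
β_Jessop = 0.03431 / 0.02211 = 1.5518
β_Ulmer = 0.03341 / 0.02211 = 1.5111
β_Holloway = 0.02195 / 0.02211 = 0.9928
β_P = Σ w_i β_i = 0.23×0.9362 + 0.40×1.5518 + 0.15×1.5111 + 0.22×0.9928 = 1.2811
MRP = 6.45% − 1.06% = 5.39%
E(R_P) = R_f + β_P × MRP = 1.06% + 1.2811 × 5.39% = 7.97%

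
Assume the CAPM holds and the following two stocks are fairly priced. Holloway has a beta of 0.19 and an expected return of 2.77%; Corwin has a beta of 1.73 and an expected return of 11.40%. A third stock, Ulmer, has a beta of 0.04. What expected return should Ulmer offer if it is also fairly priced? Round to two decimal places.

1.93%

MRP (SML slope) = (11.40% − 2.77%) / (1.73 − 0.19) = 8.63% / 1.54 = 5.6039%
R_f (intercept) = 2.77% − 0.19 × 5.6039% = 1.7053%
E(R_Ulmer) = R_f + β × MRP = 1.7053% + 0.04 × 5.6039% = 1.93%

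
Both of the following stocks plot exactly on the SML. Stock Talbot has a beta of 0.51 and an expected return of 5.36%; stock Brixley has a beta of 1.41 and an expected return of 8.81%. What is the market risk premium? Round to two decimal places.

Both satisfy E(R) = R_f + β·MRP, so the slope of the SML is
MRP = (8.81% − 5.36%) / (1.41 − 0.51) = 3.45% / 0.90 = 3.8333%

3.83%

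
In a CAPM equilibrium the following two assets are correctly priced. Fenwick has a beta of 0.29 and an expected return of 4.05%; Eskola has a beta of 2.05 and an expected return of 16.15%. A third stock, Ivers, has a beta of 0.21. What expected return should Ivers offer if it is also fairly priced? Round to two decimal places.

3.50%

MRP (SML slope) = (16.15% − 4.05%) / (2.05 − 0.29) = 12.10% / 1.76 = 6.8750%
R_f (intercept) = 4.05% − 0.29 × 6.8750% = 2.0563%
E(R_Ivers) = R_f + β × MRP = 2.0563% + 0.21 × 6.8750% = 3.50%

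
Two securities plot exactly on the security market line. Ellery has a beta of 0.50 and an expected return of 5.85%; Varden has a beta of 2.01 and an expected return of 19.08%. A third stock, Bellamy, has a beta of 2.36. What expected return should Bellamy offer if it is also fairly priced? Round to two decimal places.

MRP (SML slope) = (19.08% − 5.85%) / (2.01 − 0.50) = 13.23% / 1.51 = 8.7616%
R_f (intercept) = 5.85% − 0.50 × 8.7616% = 1.4692%
E(R_Bellamy) = R_f + β × MRP = 1.4692% + 2.36 × 8.7616% = 22.15%

22.15%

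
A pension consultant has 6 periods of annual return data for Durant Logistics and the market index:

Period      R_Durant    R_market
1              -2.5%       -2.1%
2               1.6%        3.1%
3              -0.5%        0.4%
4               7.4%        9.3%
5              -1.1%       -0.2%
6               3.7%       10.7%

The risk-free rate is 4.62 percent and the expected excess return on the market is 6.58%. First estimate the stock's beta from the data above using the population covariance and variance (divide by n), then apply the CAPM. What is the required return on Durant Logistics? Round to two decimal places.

8.76%

Mean R_i = (-2.5 + 1.6 − 0.5 + 7.4 − 1.1 + 3.7) / 6 = 1.4333%
Mean R_m = (-2.1 + 3.1 + 0.4 + 9.3 − 0.2 + 10.7) / 6 = 3.5333%
Σ(R_i − R̄_i)(R_m − R̄_m) = 88.2533  ⇒  Cov = 88.2533 / 6 = 14.7089
Σ(R_m − R̄_m)² = 140.2933  ⇒  Var(R_m) = 140.2933 / 6 = 23.3822
β = Cov / Var(R_m) = 14.7089 / 23.3822 = 0.6291
E(R) = R_f + β × MRP = 4.62% + 0.6291 × 6.58% = 8.76%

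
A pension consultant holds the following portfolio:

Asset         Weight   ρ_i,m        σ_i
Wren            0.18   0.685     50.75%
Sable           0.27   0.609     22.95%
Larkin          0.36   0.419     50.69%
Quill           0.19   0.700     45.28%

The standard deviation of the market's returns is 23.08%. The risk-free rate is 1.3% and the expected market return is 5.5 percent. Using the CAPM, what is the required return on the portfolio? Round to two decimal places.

5.61%

β_Wren = 0.685 × 50.75% / 23.08% = 1.5062
β_Sable = 0.609 × 22.95% / 23.08% = 0.6056
β_Larkin = 0.419 × 50.69% / 23.08% = 0.9202
β_Quill = 0.700 × 45.28% / 23.08% = 1.3733
β_P = Σ w_i β_i = 0.18×1.5062 + 0.27×0.6056 + 0.36×0.9202 + 0.19×1.3733 = 1.0268
MRP = 5.5% − 1.3% = 4.20%
E(R_P) = R_f + β_P × MRP = 1.3% + 1.0268 × 4.2% = 5.61%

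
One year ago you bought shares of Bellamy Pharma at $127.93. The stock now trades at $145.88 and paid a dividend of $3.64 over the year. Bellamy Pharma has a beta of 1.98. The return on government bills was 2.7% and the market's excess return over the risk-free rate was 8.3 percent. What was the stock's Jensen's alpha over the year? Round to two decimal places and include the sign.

Realised HPR = (P1 + D1 − P0) / P0 = (145.88 + 3.64 − 127.93) / 127.93 = 21.59 / 127.93 = 16.8764%
CAPM required = R_f + β·MRP = 2.7% + 1.98 × 8.3% = 19.1340%
α = realised − required = 16.8764% − 19.1340% = -2.26%

-2.26%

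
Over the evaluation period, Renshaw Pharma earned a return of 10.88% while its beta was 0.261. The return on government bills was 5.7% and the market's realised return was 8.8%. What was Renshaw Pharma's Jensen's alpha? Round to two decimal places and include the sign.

+4.37%

Market excess return = 8.8% − 5.7% = 3.10%
CAPM benchmark = R_f + β(R_m − R_f) = 5.7% + 0.261 × 3.1% = 6.5091%
α = actual − benchmark = 10.88% − 6.5091% = +4.37%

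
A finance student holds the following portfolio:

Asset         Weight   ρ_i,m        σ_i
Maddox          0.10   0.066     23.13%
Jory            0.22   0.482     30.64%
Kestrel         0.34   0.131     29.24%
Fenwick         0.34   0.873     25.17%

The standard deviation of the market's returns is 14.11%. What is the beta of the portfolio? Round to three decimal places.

β_Maddox = 0.066 × 23.13% / 14.11% = 0.1082
β_Jory = 0.482 × 30.64% / 14.11% = 1.0467
β_Kestrel = 0.131 × 29.24% / 14.11% = 0.2715
β_Fenwick = 0.873 × 25.17% / 14.11% = 1.5573
β_P = Σ w_i β_i = 0.10×0.1082 + 0.22×1.0467 + 0.34×0.2715 + 0.34×1.5573 = 0.8629

0.863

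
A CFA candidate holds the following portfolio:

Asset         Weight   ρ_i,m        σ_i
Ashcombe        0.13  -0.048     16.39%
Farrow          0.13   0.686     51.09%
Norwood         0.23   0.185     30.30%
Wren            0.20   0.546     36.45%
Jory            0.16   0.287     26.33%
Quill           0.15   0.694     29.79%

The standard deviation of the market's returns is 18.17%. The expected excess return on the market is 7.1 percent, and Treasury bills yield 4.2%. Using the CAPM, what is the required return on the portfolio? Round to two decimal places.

β_Ashcombe = -0.048 × 16.39% / 18.17% = -0.0433
β_Farrow = 0.686 × 51.09% / 18.17% = 1.9289
β_Norwood = 0.185 × 30.30% / 18.17% = 0.3085
β_Wren = 0.546 × 36.45% / 18.17% = 1.0953
β_Jory = 0.287 × 26.33% / 18.17% = 0.4159
β_Quill = 0.694 × 29.79% / 18.17% = 1.1378
β_P = Σ w_i β_i = 0.13×-0.0433 + 0.13×1.9289 + 0.23×0.3085 + 0.20×1.0953 + 0.16×0.4159 + 0.15×1.1378 = 0.7724
E(R_P) = R_f + β_P × MRP = 4.2% + 0.7724 × 7.1% = 9.68%

9.68%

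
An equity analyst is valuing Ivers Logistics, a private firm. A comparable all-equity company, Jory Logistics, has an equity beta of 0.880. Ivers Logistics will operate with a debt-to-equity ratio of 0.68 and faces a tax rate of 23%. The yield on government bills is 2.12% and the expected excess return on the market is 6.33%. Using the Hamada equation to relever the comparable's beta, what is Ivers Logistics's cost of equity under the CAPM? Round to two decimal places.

β_L = β_U × [1 + (1 − t)(D/E)] = 0.880 × [1 + (1 − 0.23) × 0.68]
    = 0.880 × [1 + 0.77 × 0.68] = 0.880 × 1.5236 = 1.3408
E(R) = R_f + β_L × MRP = 2.12% + 1.3408 × 6.33% = 10.61%

10.61%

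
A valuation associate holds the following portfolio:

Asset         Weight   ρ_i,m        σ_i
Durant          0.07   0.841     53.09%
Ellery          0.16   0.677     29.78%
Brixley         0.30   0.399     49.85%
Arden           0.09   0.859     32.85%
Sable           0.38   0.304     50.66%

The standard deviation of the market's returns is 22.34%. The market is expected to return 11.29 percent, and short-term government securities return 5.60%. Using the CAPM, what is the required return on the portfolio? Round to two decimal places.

10.87%

β_Durant = 0.841 × 53.09% / 22.34% = 1.9986
β_Ellery = 0.677 × 29.78% / 22.34% = 0.9025
β_Brixley = 0.399 × 49.85% / 22.34% = 0.8903
β_Arden = 0.859 × 32.85% / 22.34% = 1.2631
β_Sable = 0.304 × 50.66% / 22.34% = 0.6894
β_P = Σ w_i β_i = 0.07×1.9986 + 0.16×0.9025 + 0.30×0.8903 + 0.09×1.2631 + 0.38×0.6894 = 0.9270
MRP = 11.29% − 5.60% = 5.69%
E(R_P) = R_f + β_P × MRP = 5.60% + 0.9270 × 5.69% = 10.87%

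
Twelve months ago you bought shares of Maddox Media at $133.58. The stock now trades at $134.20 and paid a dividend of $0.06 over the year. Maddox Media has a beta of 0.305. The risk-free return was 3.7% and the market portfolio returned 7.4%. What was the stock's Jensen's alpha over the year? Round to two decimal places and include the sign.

-4.32%

Realised HPR = (P1 + D1 − P0) / P0 = (134.20 + 0.06 − 133.58) / 133.58 = 0.68 / 133.58 = 0.5091%
MRP = 7.4% − 3.7% = 3.70%
CAPM required = R_f + β·MRP = 3.7% + 0.305 × 3.7% = 4.8285%
α = realised − required = 0.5091% − 4.8285% = -4.32%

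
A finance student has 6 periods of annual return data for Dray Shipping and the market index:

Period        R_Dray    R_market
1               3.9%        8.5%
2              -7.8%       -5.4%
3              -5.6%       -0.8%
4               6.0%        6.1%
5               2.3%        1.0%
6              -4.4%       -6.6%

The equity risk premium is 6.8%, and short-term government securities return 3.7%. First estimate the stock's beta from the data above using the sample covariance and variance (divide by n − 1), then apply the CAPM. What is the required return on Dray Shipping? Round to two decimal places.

9.30%

Mean R_i = (3.9 − 7.8 − 5.6 + 6.0 + 2.3 − 4.4) / 6 = -0.9333%
Mean R_m = (8.5 − 5.4 − 0.8 + 6.1 + 1.0 − 6.6) / 6 = 0.4667%
Σ(R_i − R̄_i)(R_m − R̄_m) = 150.3033  ⇒  Cov = 150.3033 / 5 = 30.0607
Σ(R_m − R̄_m)² = 182.5133  ⇒  Var(R_m) = 182.5133 / 5 = 36.5027
β = Cov / Var(R_m) = 30.0607 / 36.5027 = 0.8235
E(R) = R_f + β × MRP = 3.7% + 0.8235 × 6.8% = 9.30%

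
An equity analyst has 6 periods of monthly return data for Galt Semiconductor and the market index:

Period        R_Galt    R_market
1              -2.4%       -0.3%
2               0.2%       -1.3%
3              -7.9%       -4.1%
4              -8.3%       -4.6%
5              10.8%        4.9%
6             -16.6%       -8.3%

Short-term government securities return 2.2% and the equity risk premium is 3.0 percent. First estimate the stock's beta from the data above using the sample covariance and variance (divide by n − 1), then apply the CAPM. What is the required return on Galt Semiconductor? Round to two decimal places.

Mean R_i = (-2.4 + 0.2 − 7.9 − 8.3 + 10.8 − 16.6) / 6 = -4.0333%
Mean R_m = (-0.3 − 1.3 − 4.1 − 4.6 + 4.9 − 8.3) / 6 = -2.2833%
Σ(R_i − R̄_i)(R_m − R̄_m) = 206.4733  ⇒  Cov = 206.4733 / 5 = 41.2947
Σ(R_m − R̄_m)² = 101.3683  ⇒  Var(R_m) = 101.3683 / 5 = 20.2737
β = Cov / Var(R_m) = 41.2947 / 20.2737 = 2.0369
E(R) = R_f + β × MRP = 2.2% + 2.0369 × 3.0% = 8.31%

8.31%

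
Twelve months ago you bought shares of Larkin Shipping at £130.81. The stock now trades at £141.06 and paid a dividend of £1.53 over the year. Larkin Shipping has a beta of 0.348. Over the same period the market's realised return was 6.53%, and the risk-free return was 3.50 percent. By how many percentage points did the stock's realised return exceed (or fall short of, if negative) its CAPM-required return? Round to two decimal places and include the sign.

Realised HPR = (P1 + D1 − P0) / P0 = (141.06 + 1.53 − 130.81) / 130.81 = 11.78 / 130.81 = 9.0054%
MRP = 6.53% − 3.50% = 3.03%
CAPM required = R_f + β·MRP = 3.50% + 0.348 × 3.03% = 4.55444%
α = realised − required = 9.0054% − 4.55444% = +4.45%

+4.45%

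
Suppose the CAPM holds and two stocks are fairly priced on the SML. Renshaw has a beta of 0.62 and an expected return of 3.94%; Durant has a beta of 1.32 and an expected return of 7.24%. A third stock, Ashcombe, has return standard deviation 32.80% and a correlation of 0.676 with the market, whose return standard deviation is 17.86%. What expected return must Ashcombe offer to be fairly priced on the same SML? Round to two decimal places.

6.87%

MRP = (7.24% − 3.94%) / (1.32 − 0.62) = 4.7143%
R_f = 3.94% − 0.62 × 4.7143% = 1.0171%
β_Ashcombe = ρ·σ_i/σ_m = 0.676 × 32.80 / 17.86 = 1.2415
E(R_Ashcombe) = R_f + β × MRP = 1.0171% + 1.2415 × 4.7143% = 6.87%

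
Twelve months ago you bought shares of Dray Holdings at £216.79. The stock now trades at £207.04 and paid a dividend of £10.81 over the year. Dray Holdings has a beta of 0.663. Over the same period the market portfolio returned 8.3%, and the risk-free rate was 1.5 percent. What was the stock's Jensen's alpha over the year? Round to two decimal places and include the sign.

Realised HPR = (P1 + D1 − P0) / P0 = (207.04 + 10.81 − 216.79) / 216.79 = 1.06 / 216.79 = 0.4890%
MRP = 8.3% − 1.5% = 6.80%
CAPM required = R_f + β·MRP = 1.5% + 0.663 × 6.8% = 6.0084%
α = realised − required = 0.4890% − 6.0084% = -5.52%

-5.52%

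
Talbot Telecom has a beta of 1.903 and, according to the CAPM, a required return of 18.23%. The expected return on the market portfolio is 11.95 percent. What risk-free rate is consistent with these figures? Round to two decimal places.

E(R) = R_f + β(E(R_m) − R_f) = R_f(1 − β) + β·E(R_m)
18.23% = R_f × (1 − 1.903) + 1.903 × 11.95%
18.23% = R_f × -0.903 + 22.74085%
R_f = (18.23% − 22.74085%) / -0.903 = 5.00%

5.00%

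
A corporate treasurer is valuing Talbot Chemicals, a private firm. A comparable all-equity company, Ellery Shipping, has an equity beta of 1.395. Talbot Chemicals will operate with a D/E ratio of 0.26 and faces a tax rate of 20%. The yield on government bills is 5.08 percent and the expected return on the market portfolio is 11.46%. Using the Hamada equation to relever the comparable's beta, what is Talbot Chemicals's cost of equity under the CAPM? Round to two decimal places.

15.83%

β_L = β_U × [1 + (1 − t)(D/E)] = 1.395 × [1 + (1 − 0.20) × 0.26]
    = 1.395 × [1 + 0.80 × 0.26] = 1.395 × 1.2080 = 1.6852
MRP = 11.46% − 5.08% = 6.38%
E(R) = R_f + β_L × MRP = 5.08% + 1.6852 × 6.38% = 15.83%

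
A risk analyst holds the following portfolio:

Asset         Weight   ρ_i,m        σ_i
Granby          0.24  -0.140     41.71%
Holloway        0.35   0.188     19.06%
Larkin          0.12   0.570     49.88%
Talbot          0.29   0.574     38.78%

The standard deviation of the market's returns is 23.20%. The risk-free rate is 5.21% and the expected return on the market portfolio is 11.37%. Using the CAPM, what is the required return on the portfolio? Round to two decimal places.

β_Granby = -0.140 × 41.71% / 23.20% = -0.2517
β_Holloway = 0.188 × 19.06% / 23.20% = 0.1545
β_Larkin = 0.570 × 49.88% / 23.20% = 1.2255
β_Talbot = 0.574 × 38.78% / 23.20% = 0.9595
β_P = Σ w_i β_i = 0.24×-0.2517 + 0.35×0.1545 + 0.12×1.2255 + 0.29×0.9595 = 0.4190
MRP = 11.37% − 5.21% = 6.16%
E(R_P) = R_f + β_P × MRP = 5.21% + 0.4190 × 6.16% = 7.79%

7.79%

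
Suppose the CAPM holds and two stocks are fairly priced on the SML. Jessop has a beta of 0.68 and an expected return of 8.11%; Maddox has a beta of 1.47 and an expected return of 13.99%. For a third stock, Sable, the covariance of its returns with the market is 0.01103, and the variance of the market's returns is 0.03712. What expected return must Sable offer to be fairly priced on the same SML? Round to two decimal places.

5.26%

MRP = (13.99% − 8.11%) / (1.47 − 0.68) = 7.4430%
R_f = 8.11% − 0.68 × 7.4430% = 3.0488%
β_Sable = Cov / Var(R_m) = 0.01103 / 0.03712 = 0.2971
E(R_Sable) = R_f + β × MRP = 3.0488% + 0.2971 × 7.4430% = 5.26%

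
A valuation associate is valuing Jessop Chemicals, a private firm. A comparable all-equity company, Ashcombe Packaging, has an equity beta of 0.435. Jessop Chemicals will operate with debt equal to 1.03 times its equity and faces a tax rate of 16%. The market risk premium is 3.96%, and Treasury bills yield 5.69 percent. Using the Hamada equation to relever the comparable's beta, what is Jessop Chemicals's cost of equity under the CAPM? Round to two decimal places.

β_L = β_U × [1 + (1 − t)(D/E)] = 0.435 × [1 + (1 − 0.16) × 1.03]
    = 0.435 × [1 + 0.84 × 1.03] = 0.435 × 1.8652 = 0.8114
E(R) = R_f + β_L × MRP = 5.69% + 0.8114 × 3.96% = 8.90%

8.90%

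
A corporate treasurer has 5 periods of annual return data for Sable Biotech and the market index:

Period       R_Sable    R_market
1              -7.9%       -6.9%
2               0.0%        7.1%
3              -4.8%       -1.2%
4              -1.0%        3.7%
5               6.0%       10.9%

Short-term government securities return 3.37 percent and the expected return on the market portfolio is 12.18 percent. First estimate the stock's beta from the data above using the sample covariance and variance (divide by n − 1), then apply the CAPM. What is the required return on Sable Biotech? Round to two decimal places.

Mean R_i = (-7.9 + 0.0 − 4.8 − 1.0 + 6.0) / 5 = -1.5400%
Mean R_m = (-6.9 + 7.1 − 1.2 + 3.7 + 10.9) / 5 = 2.7200%
Σ(R_i − R̄_i)(R_m − R̄_m) = 142.9140  ⇒  Cov = 142.9140 / 4 = 35.7285
Σ(R_m − R̄_m)² = 194.9680  ⇒  Var(R_m) = 194.9680 / 4 = 48.7420
β = Cov / Var(R_m) = 35.7285 / 48.7420 = 0.7330
MRP = 12.18% − 3.37% = 8.81%
E(R) = R_f + β × MRP = 3.37% + 0.7330 × 8.81% = 9.83%

9.83%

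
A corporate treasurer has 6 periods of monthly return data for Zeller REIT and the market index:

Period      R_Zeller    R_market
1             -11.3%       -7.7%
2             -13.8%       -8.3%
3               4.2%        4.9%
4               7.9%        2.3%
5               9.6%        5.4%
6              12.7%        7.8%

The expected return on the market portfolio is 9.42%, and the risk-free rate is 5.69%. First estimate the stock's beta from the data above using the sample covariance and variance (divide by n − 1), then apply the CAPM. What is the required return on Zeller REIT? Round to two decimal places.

Mean R_i = (-11.3 − 13.8 + 4.2 + 7.9 + 9.6 + 12.7) / 6 = 1.5500%
Mean R_m = (-7.7 − 8.3 + 4.9 + 2.3 + 5.4 + 7.8) / 6 = 0.7333%
Σ(R_i − R̄_i)(R_m − R̄_m) = 384.3800  ⇒  Cov = 384.3800 / 5 = 76.8760
Σ(R_m − R̄_m)² = 244.2533  ⇒  Var(R_m) = 244.2533 / 5 = 48.8507
β = Cov / Var(R_m) = 76.8760 / 48.8507 = 1.5737
MRP = 9.42% − 5.69% = 3.73%
E(R) = R_f + β × MRP = 5.69% + 1.5737 × 3.73% = 11.56%

11.56%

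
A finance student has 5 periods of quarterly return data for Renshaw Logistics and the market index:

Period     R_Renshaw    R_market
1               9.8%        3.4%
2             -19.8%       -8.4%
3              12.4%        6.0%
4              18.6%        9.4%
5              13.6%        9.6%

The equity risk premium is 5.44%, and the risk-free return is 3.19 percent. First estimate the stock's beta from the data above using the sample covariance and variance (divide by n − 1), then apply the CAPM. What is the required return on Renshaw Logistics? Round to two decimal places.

Mean R_i = (9.8 − 19.8 + 12.4 + 18.6 + 13.6) / 5 = 6.9200%
Mean R_m = (3.4 − 8.4 + 6.0 + 9.4 + 9.6) / 5 = 4.0000%
Σ(R_i − R̄_i)(R_m − R̄_m) = 441.0400  ⇒  Cov = 441.0400 / 4 = 110.2600
Σ(R_m − R̄_m)² = 218.6400  ⇒  Var(R_m) = 218.6400 / 4 = 54.6600
β = Cov / Var(R_m) = 110.2600 / 54.6600 = 2.0172
E(R) = R_f + β × MRP = 3.19% + 2.0172 × 5.44% = 14.16%

14.16%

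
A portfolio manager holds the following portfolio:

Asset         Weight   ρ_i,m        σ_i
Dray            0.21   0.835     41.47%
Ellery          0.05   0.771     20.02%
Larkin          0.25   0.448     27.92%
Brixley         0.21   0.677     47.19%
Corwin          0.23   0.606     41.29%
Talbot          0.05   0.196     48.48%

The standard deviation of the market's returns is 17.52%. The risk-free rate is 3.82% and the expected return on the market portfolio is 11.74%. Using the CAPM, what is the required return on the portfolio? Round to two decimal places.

β_Dray = 0.835 × 41.47% / 17.52% = 1.9765
β_Ellery = 0.771 × 20.02% / 17.52% = 0.8810
β_Larkin = 0.448 × 27.92% / 17.52% = 0.7139
β_Brixley = 0.677 × 47.19% / 17.52% = 1.8235
β_Corwin = 0.606 × 41.29% / 17.52% = 1.4282
β_Talbot = 0.196 × 48.48% / 17.52% = 0.5424
β_P = Σ w_i β_i = 0.21×1.9765 + 0.05×0.8810 + 0.25×0.7139 + 0.21×1.8235 + 0.23×1.4282 + 0.05×0.5424 = 1.3761
MRP = 11.74% − 3.82% = 7.92%
E(R_P) = R_f + β_P × MRP = 3.82% + 1.3761 × 7.92% = 14.72%

14.72%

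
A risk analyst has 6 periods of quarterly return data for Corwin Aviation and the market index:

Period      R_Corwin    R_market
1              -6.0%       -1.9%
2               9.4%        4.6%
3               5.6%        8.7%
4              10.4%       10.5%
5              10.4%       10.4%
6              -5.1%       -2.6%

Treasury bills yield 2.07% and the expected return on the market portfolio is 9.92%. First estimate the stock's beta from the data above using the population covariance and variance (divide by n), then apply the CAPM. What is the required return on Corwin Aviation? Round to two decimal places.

Mean R_i = (-6.0 + 9.4 + 5.6 + 10.4 + 10.4 − 5.1) / 6 = 4.1167%
Mean R_m = (-1.9 + 4.6 + 8.7 + 10.5 + 10.4 − 2.6) / 6 = 4.9500%
Σ(R_i − R̄_i)(R_m − R̄_m) = 211.7150  ⇒  Cov = 211.7150 / 6 = 35.2858
Σ(R_m − R̄_m)² = 178.6150  ⇒  Var(R_m) = 178.6150 / 6 = 29.7692
β = Cov / Var(R_m) = 35.2858 / 29.7692 = 1.1853
MRP = 9.92% − 2.07% = 7.85%
E(R) = R_f + β × MRP = 2.07% + 1.1853 × 7.85% = 11.37%

11.37%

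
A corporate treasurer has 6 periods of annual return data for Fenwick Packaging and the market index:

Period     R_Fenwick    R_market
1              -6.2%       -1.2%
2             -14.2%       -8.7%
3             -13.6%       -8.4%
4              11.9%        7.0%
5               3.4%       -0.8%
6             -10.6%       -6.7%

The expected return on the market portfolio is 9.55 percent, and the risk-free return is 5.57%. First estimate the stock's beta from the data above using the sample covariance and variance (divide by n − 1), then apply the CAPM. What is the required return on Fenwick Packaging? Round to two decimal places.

12.19%

Mean R_i = (-6.2 − 14.2 − 13.6 + 11.9 + 3.4 − 10.6) / 6 = -4.8833%
Mean R_m = (-1.2 − 8.7 − 8.4 + 7.0 − 0.8 − 6.7) / 6 = -3.1333%
Σ(R_i − R̄_i)(R_m − R̄_m) = 305.0133  ⇒  Cov = 305.0133 / 5 = 61.0027
Σ(R_m − R̄_m)² = 183.3133  ⇒  Var(R_m) = 183.3133 / 5 = 36.6627
β = Cov / Var(R_m) = 61.0027 / 36.6627 = 1.6639
MRP = 9.55% − 5.57% = 3.98%
E(R) = R_f + β × MRP = 5.57% + 1.6639 × 3.98% = 12.19%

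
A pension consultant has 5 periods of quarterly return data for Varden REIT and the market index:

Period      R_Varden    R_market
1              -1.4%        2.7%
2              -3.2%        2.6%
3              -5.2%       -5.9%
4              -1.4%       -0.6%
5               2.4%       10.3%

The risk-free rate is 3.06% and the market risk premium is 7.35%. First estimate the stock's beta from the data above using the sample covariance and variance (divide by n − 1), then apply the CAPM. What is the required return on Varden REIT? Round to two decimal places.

6.25%

Mean R_i = (-1.4 − 3.2 − 5.2 − 1.4 + 2.4) / 5 = -1.7600%
Mean R_m = (2.7 + 2.6 − 5.9 − 0.6 + 10.3) / 5 = 1.8200%
Σ(R_i − R̄_i)(R_m − R̄_m) = 60.1560  ⇒  Cov = 60.1560 / 4 = 15.0390
Σ(R_m − R̄_m)² = 138.7480  ⇒  Var(R_m) = 138.7480 / 4 = 34.6870
β = Cov / Var(R_m) = 15.0390 / 34.6870 = 0.4336
E(R) = R_f + β × MRP = 3.06% + 0.4336 × 7.35% = 6.25%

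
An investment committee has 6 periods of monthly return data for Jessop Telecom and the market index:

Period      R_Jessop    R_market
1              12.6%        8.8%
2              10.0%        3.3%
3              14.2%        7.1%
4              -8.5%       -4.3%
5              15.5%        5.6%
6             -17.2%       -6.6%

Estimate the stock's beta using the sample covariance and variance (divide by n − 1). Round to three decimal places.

2.100

Mean R_i = (12.6 + 10.0 + 14.2 − 8.5 + 15.5 − 17.2) / 6 = 4.4333%
Mean R_m = (8.8 + 3.3 + 7.1 − 4.3 + 5.6 − 6.6) / 6 = 2.3167%
Σ(R_i − R̄_i)(R_m − R̄_m) = 419.9467  ⇒  Cov = 419.9467 / 5 = 83.9893
Σ(R_m − R̄_m)² = 199.9483  ⇒  Var(R_m) = 199.9483 / 5 = 39.9897
β = Cov / Var(R_m) = 83.9893 / 39.9897 = 2.1003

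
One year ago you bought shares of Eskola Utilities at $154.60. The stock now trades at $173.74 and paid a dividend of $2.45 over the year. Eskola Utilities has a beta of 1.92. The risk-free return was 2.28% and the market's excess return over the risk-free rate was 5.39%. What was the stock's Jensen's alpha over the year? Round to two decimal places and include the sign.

+1.34%

Realised HPR = (P1 + D1 − P0) / P0 = (173.74 + 2.45 − 154.60) / 154.60 = 21.59 / 154.60 = 13.9651%
CAPM required = R_f + β·MRP = 2.28% + 1.92 × 5.39% = 12.6288%
α = realised − required = 13.9651% − 12.6288% = +1.34%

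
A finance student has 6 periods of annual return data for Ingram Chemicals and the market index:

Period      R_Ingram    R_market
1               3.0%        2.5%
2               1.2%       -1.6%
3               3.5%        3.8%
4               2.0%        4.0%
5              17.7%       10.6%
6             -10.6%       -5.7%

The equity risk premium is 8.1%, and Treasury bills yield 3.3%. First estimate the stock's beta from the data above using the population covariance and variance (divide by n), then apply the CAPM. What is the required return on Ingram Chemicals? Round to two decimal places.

15.82%

Mean R_i = (3.0 + 1.2 + 3.5 + 2.0 + 17.7 − 10.6) / 6 = 2.8000%
Mean R_m = (2.5 − 1.6 + 3.8 + 4.0 + 10.6 − 5.7) / 6 = 2.2667%
Σ(R_i − R̄_i)(R_m − R̄_m) = 236.8400  ⇒  Cov = 236.8400 / 6 = 39.4733
Σ(R_m − R̄_m)² = 153.2733  ⇒  Var(R_m) = 153.2733 / 6 = 25.5456
β = Cov / Var(R_m) = 39.4733 / 25.5456 = 1.5452
E(R) = R_f + β × MRP = 3.3% + 1.5452 × 8.1% = 15.82%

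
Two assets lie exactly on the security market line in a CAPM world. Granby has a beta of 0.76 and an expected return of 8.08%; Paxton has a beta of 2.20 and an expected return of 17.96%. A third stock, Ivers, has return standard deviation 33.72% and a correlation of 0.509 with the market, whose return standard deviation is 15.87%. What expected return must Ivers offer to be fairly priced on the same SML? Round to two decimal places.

10.29%

MRP = (17.96% − 8.08%) / (2.20 − 0.76) = 6.8611%
R_f = 8.08% − 0.76 × 6.8611% = 2.8656%
β_Ivers = ρ·σ_i/σ_m = 0.509 × 33.72 / 15.87 = 1.0815
E(R_Ivers) = R_f + β × MRP = 2.8656% + 1.0815 × 6.8611% = 10.29%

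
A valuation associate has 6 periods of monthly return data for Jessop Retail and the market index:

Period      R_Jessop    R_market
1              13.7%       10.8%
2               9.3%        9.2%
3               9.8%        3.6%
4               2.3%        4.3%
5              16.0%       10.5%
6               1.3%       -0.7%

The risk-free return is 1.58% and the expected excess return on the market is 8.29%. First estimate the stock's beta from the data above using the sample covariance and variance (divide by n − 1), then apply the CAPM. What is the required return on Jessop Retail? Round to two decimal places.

10.64%

Mean R_i = (13.7 + 9.3 + 9.8 + 2.3 + 16.0 + 1.3) / 6 = 8.7333%
Mean R_m = (10.8 + 9.2 + 3.6 + 4.3 + 10.5 − 0.7) / 6 = 6.2833%
Σ(R_i − R̄_i)(R_m − R̄_m) = 116.5333  ⇒  Cov = 116.5333 / 5 = 23.3067
Σ(R_m − R̄_m)² = 106.5883  ⇒  Var(R_m) = 106.5883 / 5 = 21.3177
β = Cov / Var(R_m) = 23.3067 / 21.3177 = 1.0933
E(R) = R_f + β × MRP = 1.58% + 1.0933 × 8.29% = 10.64%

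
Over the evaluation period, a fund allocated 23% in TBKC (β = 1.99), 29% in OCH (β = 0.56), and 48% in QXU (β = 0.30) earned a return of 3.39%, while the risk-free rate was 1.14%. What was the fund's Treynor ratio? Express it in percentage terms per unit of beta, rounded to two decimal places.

β_P = 0.23×1.99 + 0.29×0.56 + 0.48×0.30 = 0.7641
Treynor = (R_P − R_f) / β_P = (3.39% − 1.14%) / 0.7641 = 2.25% / 0.7641 = 2.94%

2.94%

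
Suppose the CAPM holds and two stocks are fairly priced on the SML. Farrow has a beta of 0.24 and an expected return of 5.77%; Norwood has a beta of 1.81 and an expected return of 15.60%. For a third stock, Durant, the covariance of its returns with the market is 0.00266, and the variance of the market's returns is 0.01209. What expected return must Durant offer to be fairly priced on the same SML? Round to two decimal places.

5.64%

MRP = (15.60% − 5.77%) / (1.81 − 0.24) = 6.2611%
R_f = 5.77% − 0.24 × 6.2611% = 4.2673%
β_Durant = Cov / Var(R_m) = 0.00266 / 0.01209 = 0.2200
E(R_Durant) = R_f + β × MRP = 4.2673% + 0.2200 × 6.2611% = 5.64%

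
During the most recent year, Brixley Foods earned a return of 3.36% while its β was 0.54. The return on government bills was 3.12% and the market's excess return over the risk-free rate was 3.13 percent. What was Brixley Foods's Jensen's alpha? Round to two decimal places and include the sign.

-1.45%

CAPM benchmark = R_f + β(R_m − R_f) = 3.12% + 0.54 × 3.13% = 4.8102%
α = actual − benchmark = 3.36% − 4.8102% = -1.45%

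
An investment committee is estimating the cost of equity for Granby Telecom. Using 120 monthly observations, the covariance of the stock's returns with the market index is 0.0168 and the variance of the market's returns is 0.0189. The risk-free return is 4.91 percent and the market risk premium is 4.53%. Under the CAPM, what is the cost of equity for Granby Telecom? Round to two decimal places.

8.94%

β = Cov(R_i, R_m) / Var(R_m) = 0.0168 / 0.0189 = 0.8889
E(R) = R_f + β × MRP = 4.91% + 0.8889 × 4.53% = 8.94%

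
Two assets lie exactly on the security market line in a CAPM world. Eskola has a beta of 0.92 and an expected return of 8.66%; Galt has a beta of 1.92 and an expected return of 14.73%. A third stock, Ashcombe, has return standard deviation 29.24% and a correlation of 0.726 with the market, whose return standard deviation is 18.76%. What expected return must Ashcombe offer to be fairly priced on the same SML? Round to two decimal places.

MRP = (14.73% − 8.66%) / (1.92 − 0.92) = 6.0700%
R_f = 8.66% − 0.92 × 6.0700% = 3.0756%
β_Ashcombe = ρ·σ_i/σ_m = 0.726 × 29.24 / 18.76 = 1.1316
E(R_Ashcombe) = R_f + β × MRP = 3.0756% + 1.1316 × 6.0700% = 9.94%

9.94%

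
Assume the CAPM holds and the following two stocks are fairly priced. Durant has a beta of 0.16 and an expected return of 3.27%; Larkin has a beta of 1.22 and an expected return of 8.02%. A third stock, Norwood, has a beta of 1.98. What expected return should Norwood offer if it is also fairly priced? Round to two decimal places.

MRP (SML slope) = (8.02% − 3.27%) / (1.22 − 0.16) = 4.75% / 1.06 = 4.4811%
R_f (intercept) = 3.27% − 0.16 × 4.4811% = 2.5530%
E(R_Norwood) = R_f + β × MRP = 2.5530% + 1.98 × 4.4811% = 11.43%

11.43%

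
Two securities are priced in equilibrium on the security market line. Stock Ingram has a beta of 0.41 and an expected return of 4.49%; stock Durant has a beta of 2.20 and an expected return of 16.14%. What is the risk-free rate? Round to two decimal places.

Both satisfy E(R) = R_f + β·MRP, so the slope of the SML is
MRP = (16.14% − 4.49%) / (2.20 − 0.41) = 11.65% / 1.79 = 6.5084%
R_f = E(R_Ingram) − β_Ingram·MRP = 4.49% − 0.41 × 6.5084% = 1.8216%

1.82%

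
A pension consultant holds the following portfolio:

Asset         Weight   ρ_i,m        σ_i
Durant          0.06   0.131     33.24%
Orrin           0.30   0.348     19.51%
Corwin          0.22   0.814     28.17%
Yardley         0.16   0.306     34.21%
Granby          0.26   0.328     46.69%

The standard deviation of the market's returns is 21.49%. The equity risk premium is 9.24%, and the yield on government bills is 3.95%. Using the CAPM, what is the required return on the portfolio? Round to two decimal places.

9.54%

β_Durant = 0.131 × 33.24% / 21.49% = 0.2026
β_Orrin = 0.348 × 19.51% / 21.49% = 0.3159
β_Corwin = 0.814 × 28.17% / 21.49% = 1.0670
β_Yardley = 0.306 × 34.21% / 21.49% = 0.4871
β_Granby = 0.328 × 46.69% / 21.49% = 0.7126
β_P = Σ w_i β_i = 0.06×0.2026 + 0.30×0.3159 + 0.22×1.0670 + 0.16×0.4871 + 0.26×0.7126 = 0.6049
E(R_P) = R_f + β_P × MRP = 3.95% + 0.6049 × 9.24% = 9.54%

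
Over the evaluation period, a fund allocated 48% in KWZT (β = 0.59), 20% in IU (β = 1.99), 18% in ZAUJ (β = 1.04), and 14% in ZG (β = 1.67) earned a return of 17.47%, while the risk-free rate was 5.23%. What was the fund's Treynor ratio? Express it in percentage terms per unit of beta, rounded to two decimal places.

11.11%

β_P = 0.48×0.59 + 0.20×1.99 + 0.18×1.04 + 0.14×1.67 = 1.1022
Treynor = (R_P − R_f) / β_P = (17.47% − 5.23%) / 1.1022 = 12.24% / 1.1022 = 11.11%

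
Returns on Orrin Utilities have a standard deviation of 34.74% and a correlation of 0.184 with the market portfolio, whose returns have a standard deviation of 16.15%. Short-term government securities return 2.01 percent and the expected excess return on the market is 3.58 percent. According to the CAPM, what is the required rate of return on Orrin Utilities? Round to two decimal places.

β = ρ × σ_i / σ_m = 0.184 × 34.74% / 16.15% = 0.3958
E(R) = 2.01% + 0.3958 × 3.58% = 3.43%

3.43%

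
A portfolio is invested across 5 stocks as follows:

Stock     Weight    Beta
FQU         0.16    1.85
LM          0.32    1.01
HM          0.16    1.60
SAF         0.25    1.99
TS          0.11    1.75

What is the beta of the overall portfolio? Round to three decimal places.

β_P = Σ w_i β_i = 0.16×1.85 + 0.32×1.01 + 0.16×1.60 + 0.25×1.99 + 0.11×1.75 = 1.5652

1.565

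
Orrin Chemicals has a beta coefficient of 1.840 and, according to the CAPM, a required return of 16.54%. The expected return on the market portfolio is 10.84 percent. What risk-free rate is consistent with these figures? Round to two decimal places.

4.05%

E(R) = R_f + β(E(R_m) − R_f) = R_f(1 − β) + β·E(R_m)
16.54% = R_f × (1 − 1.840) + 1.840 × 10.84%
16.54% = R_f × -0.840 + 19.94560%
R_f = (16.54% − 19.94560%) / -0.840 = 4.05%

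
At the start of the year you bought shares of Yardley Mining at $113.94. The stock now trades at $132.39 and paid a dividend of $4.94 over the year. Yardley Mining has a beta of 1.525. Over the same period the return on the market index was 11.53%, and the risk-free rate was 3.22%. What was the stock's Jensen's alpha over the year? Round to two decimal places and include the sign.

+4.64%

Realised HPR = (P1 + D1 − P0) / P0 = (132.39 + 4.94 − 113.94) / 113.94 = 23.39 / 113.94 = 20.5283%
MRP = 11.53% − 3.22% = 8.31%
CAPM required = R_f + β·MRP = 3.22% + 1.525 × 8.31% = 15.89275%
α = realised − required = 20.5283% − 15.89275% = +4.64%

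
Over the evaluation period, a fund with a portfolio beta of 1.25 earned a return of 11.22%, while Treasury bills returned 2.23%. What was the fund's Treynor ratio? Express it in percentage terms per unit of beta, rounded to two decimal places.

Treynor = (R_P − R_f) / β_P = (11.22% − 2.23%) / 1.2500 = 8.99% / 1.2500 = 7.19%

7.19%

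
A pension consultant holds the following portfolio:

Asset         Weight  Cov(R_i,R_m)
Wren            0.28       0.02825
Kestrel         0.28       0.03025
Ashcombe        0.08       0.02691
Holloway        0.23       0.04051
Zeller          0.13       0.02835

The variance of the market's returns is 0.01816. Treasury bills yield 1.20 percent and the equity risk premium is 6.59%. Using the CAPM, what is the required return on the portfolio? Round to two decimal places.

12.64%

β_Wren = 0.02825 / 0.01816 = 1.5556
β_Kestrel = 0.03025 / 0.01816 = 1.6657
β_Ashcombe = 0.02691 / 0.01816 = 1.4818
β_Holloway = 0.04051 / 0.01816 = 2.2307
β_Zeller = 0.02835 / 0.01816 = 1.5611
β_P = Σ w_i β_i = 0.28×1.5556 + 0.28×1.6657 + 0.08×1.4818 + 0.23×2.2307 + 0.13×1.5611 = 1.7365
E(R_P) = R_f + β_P × MRP = 1.20% + 1.7365 × 6.59% = 12.64%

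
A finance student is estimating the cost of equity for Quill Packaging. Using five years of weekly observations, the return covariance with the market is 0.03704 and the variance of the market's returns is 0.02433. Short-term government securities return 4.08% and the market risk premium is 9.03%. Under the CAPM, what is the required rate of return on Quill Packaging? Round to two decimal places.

β = Cov(R_i, R_m) / Var(R_m) = 0.03704 / 0.02433 = 1.5224
E(R) = R_f + β × MRP = 4.08% + 1.5224 × 9.03% = 17.83%

17.83%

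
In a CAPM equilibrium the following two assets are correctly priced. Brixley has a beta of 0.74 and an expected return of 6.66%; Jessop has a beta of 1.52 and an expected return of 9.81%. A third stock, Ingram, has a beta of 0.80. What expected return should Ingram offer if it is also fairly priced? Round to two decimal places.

MRP (SML slope) = (9.81% − 6.66%) / (1.52 − 0.74) = 3.15% / 0.78 = 4.0385%
R_f (intercept) = 6.66% − 0.74 × 4.0385% = 3.6715%
E(R_Ingram) = R_f + β × MRP = 3.6715% + 0.80 × 4.0385% = 6.90%

6.90%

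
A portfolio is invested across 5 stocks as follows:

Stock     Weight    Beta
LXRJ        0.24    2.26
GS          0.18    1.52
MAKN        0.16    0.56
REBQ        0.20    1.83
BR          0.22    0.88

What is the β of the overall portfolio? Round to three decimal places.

1.465

β_P = Σ w_i β_i = 0.24×2.26 + 0.18×1.52 + 0.16×0.56 + 0.20×1.83 + 0.22×0.88 = 1.4652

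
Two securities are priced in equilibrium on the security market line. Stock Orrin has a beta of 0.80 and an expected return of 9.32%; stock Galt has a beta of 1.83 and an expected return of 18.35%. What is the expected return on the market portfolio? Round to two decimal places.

Both satisfy E(R) = R_f + β·MRP, so the slope of the SML is
MRP = (18.35% − 9.32%) / (1.83 − 0.80) = 9.03% / 1.03 = 8.7670%
R_f = E(R_Orrin) − β_Orrin·MRP = 9.32% − 0.80 × 8.7670% = 2.3064%
E(R_m) = R_f + MRP = 2.3064% + 8.7670% = 11.07%

11.07%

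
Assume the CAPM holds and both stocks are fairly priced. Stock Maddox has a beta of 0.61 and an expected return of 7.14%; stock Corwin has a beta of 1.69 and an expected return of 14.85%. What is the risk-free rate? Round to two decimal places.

Both satisfy E(R) = R_f + β·MRP, so the slope of the SML is
MRP = (14.85% − 7.14%) / (1.69 − 0.61) = 7.71% / 1.08 = 7.1389%
R_f = E(R_Maddox) − β_Maddox·MRP = 7.14% − 0.61 × 7.1389% = 2.7853%

2.79%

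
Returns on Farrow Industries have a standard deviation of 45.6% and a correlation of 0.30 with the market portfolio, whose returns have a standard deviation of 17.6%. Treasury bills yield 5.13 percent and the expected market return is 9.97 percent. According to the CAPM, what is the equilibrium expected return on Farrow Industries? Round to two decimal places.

β = ρ × σ_i / σ_m = 0.30 × 45.6% / 17.6% = 0.7773
MRP = 9.97% − 5.13% = 4.84%
E(R) = 5.13% + 0.7773 × 4.84% = 8.89%

8.89%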